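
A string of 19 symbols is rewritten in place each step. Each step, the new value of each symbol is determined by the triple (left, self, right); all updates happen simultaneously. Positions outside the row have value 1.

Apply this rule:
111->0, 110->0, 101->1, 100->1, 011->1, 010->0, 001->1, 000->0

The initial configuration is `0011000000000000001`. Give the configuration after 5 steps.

1010101010000110110

1110100000000000011
0001010000000000110
1010101000000001101
0101010100000011011
1010101010000110110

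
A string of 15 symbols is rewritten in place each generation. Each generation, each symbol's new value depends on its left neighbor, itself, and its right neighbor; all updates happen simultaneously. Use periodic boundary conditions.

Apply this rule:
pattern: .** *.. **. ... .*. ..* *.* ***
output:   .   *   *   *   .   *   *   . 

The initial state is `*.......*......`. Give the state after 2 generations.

.*******.******
*......**.....*

*......**.....*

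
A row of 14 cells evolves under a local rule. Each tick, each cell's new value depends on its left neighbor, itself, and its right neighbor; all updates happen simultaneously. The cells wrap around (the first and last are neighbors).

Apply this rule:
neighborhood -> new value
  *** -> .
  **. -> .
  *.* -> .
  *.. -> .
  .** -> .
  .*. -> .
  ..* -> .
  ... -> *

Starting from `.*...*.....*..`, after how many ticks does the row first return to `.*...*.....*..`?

...*...***...*
.*...*.....*..

2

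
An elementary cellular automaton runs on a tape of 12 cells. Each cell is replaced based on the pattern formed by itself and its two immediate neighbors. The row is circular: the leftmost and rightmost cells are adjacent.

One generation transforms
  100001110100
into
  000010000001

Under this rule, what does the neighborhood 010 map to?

0

At position 0 the neighborhood is 010; the next row has 0 there.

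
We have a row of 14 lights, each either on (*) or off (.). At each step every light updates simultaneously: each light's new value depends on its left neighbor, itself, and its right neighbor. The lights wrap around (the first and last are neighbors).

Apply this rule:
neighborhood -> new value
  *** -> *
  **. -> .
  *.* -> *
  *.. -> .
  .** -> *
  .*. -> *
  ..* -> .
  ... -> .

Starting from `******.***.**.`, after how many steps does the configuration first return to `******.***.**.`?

*****.***.**.*
****.***.**.**
***.***.**.***
**.***.**.****
*.***.**.*****
.***.**.******
***.**.******.
**.**.******.*
*.**.******.**
.**.******.***
**.******.***.
*.******.***.*
.******.***.**
******.***.**.

14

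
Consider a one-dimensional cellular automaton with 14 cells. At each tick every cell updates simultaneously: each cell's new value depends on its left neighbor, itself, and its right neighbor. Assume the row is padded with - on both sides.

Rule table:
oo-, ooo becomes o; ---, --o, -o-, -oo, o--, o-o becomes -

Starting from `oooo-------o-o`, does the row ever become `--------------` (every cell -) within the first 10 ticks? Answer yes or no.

yes

tick 1: -ooo----------
tick 2: --oo----------
tick 3: ---o----------
tick 4: --------------
all cells are - at tick 4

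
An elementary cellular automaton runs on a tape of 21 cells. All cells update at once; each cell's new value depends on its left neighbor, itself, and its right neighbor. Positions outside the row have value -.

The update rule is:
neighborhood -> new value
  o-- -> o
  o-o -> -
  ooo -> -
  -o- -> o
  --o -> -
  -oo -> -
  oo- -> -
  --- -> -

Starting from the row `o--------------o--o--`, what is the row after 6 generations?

------o-------------o

oo-------------oo-oo-
--o-----------------o
--oo----------------o
----o---------------o
----oo--------------o
------o-------------o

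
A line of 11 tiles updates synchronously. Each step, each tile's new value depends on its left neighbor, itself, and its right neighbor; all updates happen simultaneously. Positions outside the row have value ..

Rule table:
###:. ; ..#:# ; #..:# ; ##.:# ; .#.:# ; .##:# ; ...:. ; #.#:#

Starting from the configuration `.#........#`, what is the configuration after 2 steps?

###......##
#.##....###

#.##....###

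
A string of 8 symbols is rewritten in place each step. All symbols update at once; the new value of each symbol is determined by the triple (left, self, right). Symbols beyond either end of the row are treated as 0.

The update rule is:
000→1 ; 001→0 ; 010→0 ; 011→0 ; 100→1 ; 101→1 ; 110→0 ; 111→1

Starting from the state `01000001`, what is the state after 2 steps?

10011011

00111100
10011011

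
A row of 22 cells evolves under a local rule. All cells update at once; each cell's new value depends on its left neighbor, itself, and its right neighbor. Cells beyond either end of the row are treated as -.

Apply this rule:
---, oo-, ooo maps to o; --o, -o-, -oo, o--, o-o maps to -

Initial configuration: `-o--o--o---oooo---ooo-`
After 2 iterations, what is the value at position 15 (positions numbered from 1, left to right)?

iteration 1: ---------o--ooo-o--oo-
iteration 2: oooooooo-----oo-----o-
position 15 holds o

o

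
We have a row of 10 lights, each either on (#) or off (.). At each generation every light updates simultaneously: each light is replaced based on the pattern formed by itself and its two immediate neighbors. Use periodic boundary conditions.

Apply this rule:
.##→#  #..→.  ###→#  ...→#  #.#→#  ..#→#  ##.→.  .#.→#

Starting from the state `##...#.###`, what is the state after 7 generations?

generation 1: #..#######
generation 2: ..########
generation 3: .########.
generation 4: ########..
generation 5: #######..#
generation 6: ######..##
generation 7: #####..###

#####..###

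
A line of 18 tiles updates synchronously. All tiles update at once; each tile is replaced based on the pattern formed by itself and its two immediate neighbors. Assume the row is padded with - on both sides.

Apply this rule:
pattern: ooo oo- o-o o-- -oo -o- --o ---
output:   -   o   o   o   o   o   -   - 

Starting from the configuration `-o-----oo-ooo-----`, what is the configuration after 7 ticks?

-ooo-ooooo-o-----o

-oo----oooo-oo----
-ooo---o--ooooo---
-o-oo--oo-o---oo--
-ooooo-ooooo--ooo-
-o---ooo---oo-o-oo
-oo--o-oo--ooooooo
-ooo-ooooo-o-----o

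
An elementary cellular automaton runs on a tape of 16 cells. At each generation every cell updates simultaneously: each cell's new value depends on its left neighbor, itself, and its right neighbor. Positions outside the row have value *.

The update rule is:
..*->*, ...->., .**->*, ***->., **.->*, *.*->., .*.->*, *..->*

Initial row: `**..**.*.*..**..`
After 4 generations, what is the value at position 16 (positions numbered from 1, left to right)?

*

.*****.*.*******
.*...*.*.*......
.**.**.*.**....*
.**.**.*.***..**
position 16 holds *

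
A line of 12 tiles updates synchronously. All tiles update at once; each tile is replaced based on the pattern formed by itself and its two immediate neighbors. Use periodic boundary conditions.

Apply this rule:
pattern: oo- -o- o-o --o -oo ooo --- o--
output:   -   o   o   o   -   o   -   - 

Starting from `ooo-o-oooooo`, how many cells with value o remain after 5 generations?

generation 1: oo-ooo-ooooo
generation 2: o-o-o-o-oooo
generation 3: -ooooooo-ooo
generation 4: o-ooooo-o-o-
generation 5: oo-ooo-ooooo
count of o: 10

10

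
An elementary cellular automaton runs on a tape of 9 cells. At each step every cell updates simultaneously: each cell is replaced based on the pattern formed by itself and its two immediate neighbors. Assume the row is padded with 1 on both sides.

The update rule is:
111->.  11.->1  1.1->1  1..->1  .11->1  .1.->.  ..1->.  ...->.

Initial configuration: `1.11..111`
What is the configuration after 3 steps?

1...111.1

11111.1..
....11.1.
1...111.1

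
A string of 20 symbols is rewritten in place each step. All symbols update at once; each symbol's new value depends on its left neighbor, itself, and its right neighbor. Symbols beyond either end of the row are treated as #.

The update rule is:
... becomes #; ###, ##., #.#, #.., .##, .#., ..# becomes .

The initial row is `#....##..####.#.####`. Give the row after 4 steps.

.....##############.

..##................
.....##############.
.###................
.....##############.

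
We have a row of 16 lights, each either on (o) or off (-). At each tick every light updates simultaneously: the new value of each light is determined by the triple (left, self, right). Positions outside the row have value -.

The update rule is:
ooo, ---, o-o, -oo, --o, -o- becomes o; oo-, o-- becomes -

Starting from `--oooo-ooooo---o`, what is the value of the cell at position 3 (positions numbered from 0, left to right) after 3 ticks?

ooooo-ooooo--ooo
oooo-ooooo--ooo-
ooo-ooooo--ooo--
position 3 holds -

-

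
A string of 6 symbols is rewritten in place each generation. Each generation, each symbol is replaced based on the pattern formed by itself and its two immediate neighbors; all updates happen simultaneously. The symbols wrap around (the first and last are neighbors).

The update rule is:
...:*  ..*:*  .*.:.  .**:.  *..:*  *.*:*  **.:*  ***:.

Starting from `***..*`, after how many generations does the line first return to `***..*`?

..***.
**..**
.***..
*..***
***...
..****
**...*
.****.
*...**
****..
...***
***..*

12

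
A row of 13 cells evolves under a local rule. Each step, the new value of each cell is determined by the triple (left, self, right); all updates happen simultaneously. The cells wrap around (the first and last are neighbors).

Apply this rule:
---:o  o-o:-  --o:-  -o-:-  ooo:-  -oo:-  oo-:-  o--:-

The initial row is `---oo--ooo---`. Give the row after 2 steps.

---ooooooo---

oo---------oo
---ooooooo---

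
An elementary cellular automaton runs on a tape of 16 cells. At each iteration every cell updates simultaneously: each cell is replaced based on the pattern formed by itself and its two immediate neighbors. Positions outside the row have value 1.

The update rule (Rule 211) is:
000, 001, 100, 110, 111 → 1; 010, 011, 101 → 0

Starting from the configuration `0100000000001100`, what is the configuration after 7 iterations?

0011111111110111
1101111111110011
1100111111111101
1111011111111100
1111001111111111
1111110111111111
1111110011111111

1111110011111111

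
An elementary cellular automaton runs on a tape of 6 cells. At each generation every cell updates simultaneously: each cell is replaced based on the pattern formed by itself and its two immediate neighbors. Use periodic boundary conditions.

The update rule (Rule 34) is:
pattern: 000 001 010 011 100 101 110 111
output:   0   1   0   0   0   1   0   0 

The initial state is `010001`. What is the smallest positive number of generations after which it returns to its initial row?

100010
000101
001010
010100
101000
010001

6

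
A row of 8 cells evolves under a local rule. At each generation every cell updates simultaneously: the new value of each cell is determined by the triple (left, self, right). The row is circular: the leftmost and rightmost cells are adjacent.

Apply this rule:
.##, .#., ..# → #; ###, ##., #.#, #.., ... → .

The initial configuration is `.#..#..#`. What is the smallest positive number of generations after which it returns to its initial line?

generation 1: .#.##.##
generation 2: .#.#..#.
generation 3: ##.#.##.
generation 4: #..#.#..
generation 5: #.##.#.#
generation 6: ..#..#.#
generation 7: .##.##.#
generation 8: .#..#..#

8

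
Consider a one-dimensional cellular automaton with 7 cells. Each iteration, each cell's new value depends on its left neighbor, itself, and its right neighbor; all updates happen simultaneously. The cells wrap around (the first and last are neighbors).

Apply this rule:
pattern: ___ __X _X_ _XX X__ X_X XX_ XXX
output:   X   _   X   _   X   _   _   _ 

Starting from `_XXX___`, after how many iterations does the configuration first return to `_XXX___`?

7

iteration 1: ____XXX
iteration 2: XXX____
iteration 3: ___XXX_
iteration 4: XX____X
iteration 5: __XXX__
iteration 6: X____XX
iteration 7: _XXX___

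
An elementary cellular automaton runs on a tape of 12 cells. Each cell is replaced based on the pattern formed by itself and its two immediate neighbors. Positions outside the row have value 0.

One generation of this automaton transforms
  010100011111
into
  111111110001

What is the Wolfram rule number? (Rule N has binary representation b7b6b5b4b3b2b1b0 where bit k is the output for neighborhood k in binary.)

position 8: 111 → 0  (bit 7 = 0)
position 11: 110 → 1  (bit 6 = 1)
position 2: 101 → 1  (bit 5 = 1)
position 4: 100 → 1  (bit 4 = 1)
position 7: 011 → 1  (bit 3 = 1)
position 1: 010 → 1  (bit 2 = 1)
position 0: 001 → 1  (bit 1 = 1)
position 5: 000 → 1  (bit 0 = 1)
bits b7..b0 = 01111111 = 127

127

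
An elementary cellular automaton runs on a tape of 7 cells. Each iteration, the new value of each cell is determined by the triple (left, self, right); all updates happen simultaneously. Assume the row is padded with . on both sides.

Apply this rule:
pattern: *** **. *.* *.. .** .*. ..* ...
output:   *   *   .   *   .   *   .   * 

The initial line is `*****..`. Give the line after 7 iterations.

*..**.*

.******
..*****
*..****
**..***
.**..**
..**..*
*..**.*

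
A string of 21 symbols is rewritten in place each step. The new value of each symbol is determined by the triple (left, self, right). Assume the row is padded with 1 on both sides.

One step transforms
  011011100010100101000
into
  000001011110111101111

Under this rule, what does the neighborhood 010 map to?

At position 10 the neighborhood is 010; the next row has 1 there.

1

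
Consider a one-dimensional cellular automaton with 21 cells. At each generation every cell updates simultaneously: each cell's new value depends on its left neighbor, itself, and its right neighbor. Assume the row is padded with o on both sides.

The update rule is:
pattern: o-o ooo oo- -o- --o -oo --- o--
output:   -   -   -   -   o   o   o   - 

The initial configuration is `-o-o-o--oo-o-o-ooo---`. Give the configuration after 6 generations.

-------oo------o---oo
-ooooooo--ooooo--ooo-
-o-------oo-----oo---
---ooooooo--ooooo--oo
-ooo-------oo-----oo-
-o---ooooooo--ooooo--

-o---ooooooo--ooooo--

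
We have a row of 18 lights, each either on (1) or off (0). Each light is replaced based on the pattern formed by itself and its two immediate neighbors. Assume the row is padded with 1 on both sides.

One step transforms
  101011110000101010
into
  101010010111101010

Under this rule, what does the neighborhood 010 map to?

At position 2 the neighborhood is 010; the next row has 1 there.

1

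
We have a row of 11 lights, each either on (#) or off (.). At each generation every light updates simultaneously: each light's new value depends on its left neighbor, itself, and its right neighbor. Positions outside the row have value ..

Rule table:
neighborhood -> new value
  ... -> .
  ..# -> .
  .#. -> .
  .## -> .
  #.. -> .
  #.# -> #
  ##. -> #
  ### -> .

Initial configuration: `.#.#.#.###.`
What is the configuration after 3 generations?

....#......

..#.#.#..#.
...#.#.....
....#......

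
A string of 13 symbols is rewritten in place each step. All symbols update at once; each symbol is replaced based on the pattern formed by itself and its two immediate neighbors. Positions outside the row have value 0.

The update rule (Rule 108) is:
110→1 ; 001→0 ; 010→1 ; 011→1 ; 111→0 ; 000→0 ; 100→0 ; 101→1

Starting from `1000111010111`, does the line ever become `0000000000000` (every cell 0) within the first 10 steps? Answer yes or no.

1000101111101
1000111000111
1000101000101
1000111000111  (repeats step 2; period 2)
step 10: 1000111000111
step 10 is 1000111000111, still not uniform 0

no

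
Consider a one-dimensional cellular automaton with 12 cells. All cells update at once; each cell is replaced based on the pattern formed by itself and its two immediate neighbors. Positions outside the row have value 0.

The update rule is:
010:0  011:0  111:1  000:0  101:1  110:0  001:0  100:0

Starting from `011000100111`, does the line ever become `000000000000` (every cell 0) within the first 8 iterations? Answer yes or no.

000000000010
000000000000
all cells are 0 at iteration 2

yes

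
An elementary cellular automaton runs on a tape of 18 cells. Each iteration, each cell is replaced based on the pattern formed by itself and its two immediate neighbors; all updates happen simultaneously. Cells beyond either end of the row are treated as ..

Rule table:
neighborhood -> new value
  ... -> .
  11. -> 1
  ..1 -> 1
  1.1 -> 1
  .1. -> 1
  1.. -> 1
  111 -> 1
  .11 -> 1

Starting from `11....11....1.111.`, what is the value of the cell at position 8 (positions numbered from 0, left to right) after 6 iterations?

1

111..1111..1111111
111111111111111111
111111111111111111  (fixed point — unchanged through iteration 6)
position 8 holds 1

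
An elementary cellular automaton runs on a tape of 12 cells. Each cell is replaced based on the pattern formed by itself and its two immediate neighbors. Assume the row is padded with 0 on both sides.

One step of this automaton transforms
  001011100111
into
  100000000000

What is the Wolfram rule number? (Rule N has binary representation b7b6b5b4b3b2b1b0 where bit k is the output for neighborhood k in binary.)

position 5: 111 → 0  (bit 7 = 0)
position 6: 110 → 0  (bit 6 = 0)
position 3: 101 → 0  (bit 5 = 0)
position 7: 100 → 0  (bit 4 = 0)
position 4: 011 → 0  (bit 3 = 0)
position 2: 010 → 0  (bit 2 = 0)
position 1: 001 → 0  (bit 1 = 0)
position 0: 000 → 1  (bit 0 = 1)
bits b7..b0 = 00000001 = 1

1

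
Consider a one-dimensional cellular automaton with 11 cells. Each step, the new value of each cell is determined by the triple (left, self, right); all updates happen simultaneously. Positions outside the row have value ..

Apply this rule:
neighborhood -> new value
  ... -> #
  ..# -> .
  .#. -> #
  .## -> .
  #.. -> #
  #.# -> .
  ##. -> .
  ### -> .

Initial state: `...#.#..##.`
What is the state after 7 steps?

####......#

step 1: ##.#.##...#
step 2: ...#...##.#
step 3: ##.###....#
step 4: ......###.#
step 5: #####.....#
step 6: .....####.#
step 7: ####......#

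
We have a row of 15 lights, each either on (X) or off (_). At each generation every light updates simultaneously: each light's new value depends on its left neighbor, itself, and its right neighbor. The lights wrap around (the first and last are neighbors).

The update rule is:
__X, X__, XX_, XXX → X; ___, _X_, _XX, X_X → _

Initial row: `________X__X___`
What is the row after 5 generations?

_______X_XX_X__
______X___X__X_
_____X_X_X_XX_X
X___X_______X__
_X_X_X_____X_XX

_X_X_X_____X_XX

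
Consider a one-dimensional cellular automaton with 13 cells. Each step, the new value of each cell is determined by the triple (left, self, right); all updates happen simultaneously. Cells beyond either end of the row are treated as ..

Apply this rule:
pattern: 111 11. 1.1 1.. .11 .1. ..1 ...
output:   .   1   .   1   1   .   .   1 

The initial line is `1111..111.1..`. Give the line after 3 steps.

...11111...11

1..11.1.1..11
.1.11....1.11
...11111...11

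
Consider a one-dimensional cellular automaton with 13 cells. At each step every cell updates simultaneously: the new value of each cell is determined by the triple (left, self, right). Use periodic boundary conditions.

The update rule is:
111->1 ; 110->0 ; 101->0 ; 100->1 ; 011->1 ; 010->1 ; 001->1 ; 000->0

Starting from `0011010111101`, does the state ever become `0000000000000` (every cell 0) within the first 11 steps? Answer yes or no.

1110010111001
1101110110111
1001100100111
0111011111111
0110011111110
1101111111101
1001111111001
0111111110111
0111111100110
1111111011101
1111110011001
step 11 is 1111110011001, still not uniform 0

no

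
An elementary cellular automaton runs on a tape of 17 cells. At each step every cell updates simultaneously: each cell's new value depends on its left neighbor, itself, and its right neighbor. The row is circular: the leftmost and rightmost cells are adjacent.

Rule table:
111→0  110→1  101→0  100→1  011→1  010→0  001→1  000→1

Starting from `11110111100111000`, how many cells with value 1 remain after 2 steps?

8

step 1: 10010100111101111
step 2: 11100011100101000
count of 1: 8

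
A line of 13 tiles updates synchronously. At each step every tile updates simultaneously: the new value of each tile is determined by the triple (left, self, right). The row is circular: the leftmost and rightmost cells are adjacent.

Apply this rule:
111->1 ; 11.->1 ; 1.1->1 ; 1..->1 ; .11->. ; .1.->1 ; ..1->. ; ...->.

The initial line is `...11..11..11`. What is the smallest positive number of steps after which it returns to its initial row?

1...11..11..1
11...11..11..
.11...11..11.
..11...11..11
1..11...11..1
11..11...11..
.11..11...11.
..11..11...11
1..11..11...1
11..11..11...
.11..11..11..
..11..11..11.
...11..11..11

13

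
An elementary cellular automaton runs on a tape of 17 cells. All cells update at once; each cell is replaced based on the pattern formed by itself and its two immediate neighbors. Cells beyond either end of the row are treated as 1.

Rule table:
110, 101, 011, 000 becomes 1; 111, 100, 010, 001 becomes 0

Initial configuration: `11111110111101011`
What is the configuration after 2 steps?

step 1: 00000011100110110
step 2: 01111010100111111

01111010100111111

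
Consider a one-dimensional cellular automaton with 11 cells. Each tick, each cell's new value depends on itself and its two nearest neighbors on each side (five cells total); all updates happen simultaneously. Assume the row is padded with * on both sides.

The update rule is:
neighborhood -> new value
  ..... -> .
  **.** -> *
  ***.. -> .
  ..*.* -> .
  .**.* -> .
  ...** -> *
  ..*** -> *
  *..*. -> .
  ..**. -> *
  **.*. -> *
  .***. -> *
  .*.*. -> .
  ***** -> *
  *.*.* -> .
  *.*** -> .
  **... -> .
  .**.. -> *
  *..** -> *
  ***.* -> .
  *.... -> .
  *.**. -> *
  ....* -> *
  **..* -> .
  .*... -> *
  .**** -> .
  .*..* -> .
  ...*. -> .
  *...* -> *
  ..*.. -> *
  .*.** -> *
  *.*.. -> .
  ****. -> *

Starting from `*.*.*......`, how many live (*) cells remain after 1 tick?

tick 1: .*...*...**
count of *: 4

4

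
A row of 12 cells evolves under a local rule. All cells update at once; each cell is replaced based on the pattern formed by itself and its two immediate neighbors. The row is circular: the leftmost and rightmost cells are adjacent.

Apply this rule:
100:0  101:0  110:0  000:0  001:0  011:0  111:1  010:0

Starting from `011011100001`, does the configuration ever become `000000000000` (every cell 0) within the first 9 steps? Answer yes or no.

step 1: 000001000000
step 2: 000000000000
all cells are 0 at step 2

yes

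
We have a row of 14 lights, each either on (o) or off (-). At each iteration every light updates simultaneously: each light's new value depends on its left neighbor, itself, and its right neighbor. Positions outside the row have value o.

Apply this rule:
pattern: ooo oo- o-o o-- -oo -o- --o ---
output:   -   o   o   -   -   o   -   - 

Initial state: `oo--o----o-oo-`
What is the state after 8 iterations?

-o--o----oo-oo
oo--o-----oo--
-o--o------o--
oo--o------o--
-o--o------o--  (repeats iteration 3; period 2)
iteration 8: oo--o------o--

oo--o------o--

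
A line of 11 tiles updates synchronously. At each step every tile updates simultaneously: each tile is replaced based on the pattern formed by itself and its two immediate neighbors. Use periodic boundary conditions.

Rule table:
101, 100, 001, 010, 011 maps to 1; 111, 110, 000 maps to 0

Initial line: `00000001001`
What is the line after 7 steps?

step 1: 10000011111
step 2: 01000110000
step 3: 11101101000
step 4: 10011011101
step 5: 01110110011
step 6: 11001101110
step 7: 10111011001

10111011001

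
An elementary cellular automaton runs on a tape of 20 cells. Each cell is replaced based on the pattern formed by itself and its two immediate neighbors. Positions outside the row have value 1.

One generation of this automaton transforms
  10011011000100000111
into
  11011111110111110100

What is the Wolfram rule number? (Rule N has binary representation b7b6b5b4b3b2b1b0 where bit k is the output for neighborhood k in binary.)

125

position 18: 111 → 0  (bit 7 = 0)
position 0: 110 → 1  (bit 6 = 1)
position 5: 101 → 1  (bit 5 = 1)
position 1: 100 → 1  (bit 4 = 1)
position 3: 011 → 1  (bit 3 = 1)
position 11: 010 → 1  (bit 2 = 1)
position 2: 001 → 0  (bit 1 = 0)
position 9: 000 → 1  (bit 0 = 1)
bits b7..b0 = 01111101 = 125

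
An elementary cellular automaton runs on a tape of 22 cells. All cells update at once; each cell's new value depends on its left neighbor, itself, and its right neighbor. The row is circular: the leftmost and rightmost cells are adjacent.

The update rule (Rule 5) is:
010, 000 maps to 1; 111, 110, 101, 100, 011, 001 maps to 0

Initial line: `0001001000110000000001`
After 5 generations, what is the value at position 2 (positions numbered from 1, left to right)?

0101001010000111111101
0101001010110000000001
0101001010000111111101  (repeats generation 1; period 2)
generation 5: 0101001010000111111101
position 2 holds 1

1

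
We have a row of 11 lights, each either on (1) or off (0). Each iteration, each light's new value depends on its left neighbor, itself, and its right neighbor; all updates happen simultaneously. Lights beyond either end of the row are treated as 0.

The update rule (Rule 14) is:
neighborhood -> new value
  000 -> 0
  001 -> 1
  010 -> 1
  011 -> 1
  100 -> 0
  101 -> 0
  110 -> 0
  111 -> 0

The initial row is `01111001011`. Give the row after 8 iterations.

10101000000

11000011010
10000110010
10001100110
10011001100
10110011000
10100110000
10101100000
10101000000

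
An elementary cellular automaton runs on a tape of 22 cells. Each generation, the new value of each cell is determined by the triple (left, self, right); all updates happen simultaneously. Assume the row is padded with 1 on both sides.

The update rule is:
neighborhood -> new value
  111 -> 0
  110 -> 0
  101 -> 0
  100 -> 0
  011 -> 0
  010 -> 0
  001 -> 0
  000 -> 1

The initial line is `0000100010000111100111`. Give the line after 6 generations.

0000100010000111111110

0110001000110000000000
0000100010000111111110
0110001000110000000000  (repeats generation 1; period 2)
generation 6: 0000100010000111111110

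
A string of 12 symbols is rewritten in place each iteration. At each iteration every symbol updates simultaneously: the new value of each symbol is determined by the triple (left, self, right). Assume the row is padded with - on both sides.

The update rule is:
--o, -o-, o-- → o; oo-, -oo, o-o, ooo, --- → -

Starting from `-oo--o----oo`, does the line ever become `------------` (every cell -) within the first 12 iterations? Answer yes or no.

no

iteration 1: o--oooo--o--
iteration 2: ooo----oooo-
iteration 3: ---o--o----o
iteration 4: --oooooo--oo
iteration 5: -o------oo--
iteration 6: ooo----o--o-
iteration 7: ---o--oooooo
iteration 8: --oooo------
iteration 9: -o----o-----
iteration 10: ooo--ooo----
iteration 11: ---oo---o---
iteration 12: --o--o-ooo--
iteration 12 is --o--o-ooo--, still not uniform -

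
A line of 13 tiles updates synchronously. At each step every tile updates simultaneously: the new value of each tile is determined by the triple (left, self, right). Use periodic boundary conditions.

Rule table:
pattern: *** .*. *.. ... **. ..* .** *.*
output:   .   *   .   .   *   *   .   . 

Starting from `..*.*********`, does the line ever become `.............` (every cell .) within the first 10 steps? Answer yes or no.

no

.**.........*
..*........**
.**.......*.*
..*......**.*
.**.....*.*.*
..*....**.*.*
.**...*.*.*.*
..*..**.*.*.*
.**.*.*.*.*.*
..*.*.*.*.*.*
step 10 is ..*.*.*.*.*.*, still not uniform .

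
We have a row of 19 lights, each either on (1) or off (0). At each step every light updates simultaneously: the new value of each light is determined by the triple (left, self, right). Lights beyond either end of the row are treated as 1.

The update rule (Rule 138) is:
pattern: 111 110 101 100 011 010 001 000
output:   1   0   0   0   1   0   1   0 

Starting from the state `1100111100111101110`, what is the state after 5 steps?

1001111001111001100
0011110011110011001
0111100111100110011
0111001111001100111
0110011110011001111

0110011110011001111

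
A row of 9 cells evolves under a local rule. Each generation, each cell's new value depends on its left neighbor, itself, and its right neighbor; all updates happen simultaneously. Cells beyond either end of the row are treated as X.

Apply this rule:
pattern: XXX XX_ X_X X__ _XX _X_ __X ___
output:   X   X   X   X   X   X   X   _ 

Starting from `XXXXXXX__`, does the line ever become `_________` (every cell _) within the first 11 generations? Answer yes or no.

no

XXXXXXXXX
XXXXXXXXX  (fixed point — unchanged through generation 11)
generation 11 is XXXXXXXXX, still not uniform _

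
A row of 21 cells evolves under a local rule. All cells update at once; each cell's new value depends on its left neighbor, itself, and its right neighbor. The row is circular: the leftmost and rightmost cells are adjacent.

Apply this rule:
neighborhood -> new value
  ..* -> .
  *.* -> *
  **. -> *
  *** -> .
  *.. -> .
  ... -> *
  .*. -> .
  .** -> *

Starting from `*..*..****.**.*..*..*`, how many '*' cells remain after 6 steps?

*.....*..*****......*
*.***....*...*.****.*
***.*.**...*..**..***
..**.***.*....**..*..
*.****.**..**.**....*
***..****..*****.**.*
count of *: 15

15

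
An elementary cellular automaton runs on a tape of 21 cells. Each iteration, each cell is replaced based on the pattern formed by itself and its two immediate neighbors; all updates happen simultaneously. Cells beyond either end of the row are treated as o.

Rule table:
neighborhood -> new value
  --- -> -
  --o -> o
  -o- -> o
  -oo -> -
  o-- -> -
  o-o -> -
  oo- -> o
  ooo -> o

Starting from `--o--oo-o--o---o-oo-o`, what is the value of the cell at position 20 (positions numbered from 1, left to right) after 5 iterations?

-

iteration 1: -oo-o-o-o-oo--oo--o--
iteration 2: --o-o-o-o--o-o-o-oo-o
iteration 3: -oo-o-o-o-oo-o-o--o--
iteration 4: --o-o-o-o--o-o-o-oo-o  (repeats iteration 2; period 2)
iteration 5: -oo-o-o-o-oo-o-o--o--
position 20 holds -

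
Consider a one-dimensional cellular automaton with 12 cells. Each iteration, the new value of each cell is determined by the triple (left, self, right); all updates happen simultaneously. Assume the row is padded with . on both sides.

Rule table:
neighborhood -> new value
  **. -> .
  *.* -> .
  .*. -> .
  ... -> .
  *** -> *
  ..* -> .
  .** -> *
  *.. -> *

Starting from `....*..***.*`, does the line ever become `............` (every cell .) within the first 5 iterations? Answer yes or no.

yes

.....*.**...
.......*.*..
..........*.
...........*
............
all cells are . at iteration 5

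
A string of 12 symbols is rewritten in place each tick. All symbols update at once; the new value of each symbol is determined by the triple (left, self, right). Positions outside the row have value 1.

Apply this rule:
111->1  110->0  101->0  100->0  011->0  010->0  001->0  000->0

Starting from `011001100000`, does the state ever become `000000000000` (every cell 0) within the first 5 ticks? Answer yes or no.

yes

tick 1: 000000000000
all cells are 0 at tick 1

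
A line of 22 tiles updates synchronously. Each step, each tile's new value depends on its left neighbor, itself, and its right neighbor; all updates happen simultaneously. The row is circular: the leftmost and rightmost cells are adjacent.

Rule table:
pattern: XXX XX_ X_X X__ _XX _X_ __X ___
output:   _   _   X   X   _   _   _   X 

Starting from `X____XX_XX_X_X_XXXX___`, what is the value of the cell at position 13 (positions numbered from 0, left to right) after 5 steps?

_

_XXX___X__X_X_X____XX_
____XX__X__X_X_XXX___X
XXX___X__X__X_X___XX__
___XX__X__X__X_XX___X_
XX___X__X__X__X__XX__X
position 13 holds _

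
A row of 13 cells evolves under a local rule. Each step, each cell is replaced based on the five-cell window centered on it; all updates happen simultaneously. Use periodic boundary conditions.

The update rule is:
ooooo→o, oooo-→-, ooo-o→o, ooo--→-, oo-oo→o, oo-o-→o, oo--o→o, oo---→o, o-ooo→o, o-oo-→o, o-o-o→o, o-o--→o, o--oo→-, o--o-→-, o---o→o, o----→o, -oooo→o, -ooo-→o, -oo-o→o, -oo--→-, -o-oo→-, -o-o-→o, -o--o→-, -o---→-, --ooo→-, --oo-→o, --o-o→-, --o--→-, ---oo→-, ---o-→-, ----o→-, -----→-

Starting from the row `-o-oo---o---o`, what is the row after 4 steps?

step 1: oo-o-oo---o--
step 2: oooo-o-oo----
step 3: -o-ooo-o-oo--
step 4: ---ooooo-o-oo

---ooooo-o-oo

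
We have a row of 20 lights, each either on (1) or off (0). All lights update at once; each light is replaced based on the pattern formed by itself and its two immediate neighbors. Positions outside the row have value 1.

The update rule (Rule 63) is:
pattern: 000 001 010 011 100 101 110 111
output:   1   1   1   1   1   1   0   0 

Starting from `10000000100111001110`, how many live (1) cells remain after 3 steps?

01111111111100111001
11000000000011100111
00111111111110011100
count of 1: 14

14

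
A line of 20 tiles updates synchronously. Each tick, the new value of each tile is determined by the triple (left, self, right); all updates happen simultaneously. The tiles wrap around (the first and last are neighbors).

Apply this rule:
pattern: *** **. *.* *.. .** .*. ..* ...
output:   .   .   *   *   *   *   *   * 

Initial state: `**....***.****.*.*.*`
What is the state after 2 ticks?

..*****..**...******
***....***.****.....

***....***.****.....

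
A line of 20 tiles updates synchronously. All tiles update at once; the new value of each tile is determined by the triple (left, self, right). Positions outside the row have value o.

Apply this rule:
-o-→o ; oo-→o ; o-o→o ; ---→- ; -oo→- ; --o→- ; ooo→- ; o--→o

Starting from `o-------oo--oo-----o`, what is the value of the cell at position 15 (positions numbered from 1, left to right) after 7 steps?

-

oo-------oo--oo-----
-oo-------oo--oo----
o-oo-------oo--oo---
oo-oo-------oo--oo--
-oo-oo-------oo--oo-
o-oo-oo-------oo--oo
oo-oo-oo-------oo---
position 15 holds -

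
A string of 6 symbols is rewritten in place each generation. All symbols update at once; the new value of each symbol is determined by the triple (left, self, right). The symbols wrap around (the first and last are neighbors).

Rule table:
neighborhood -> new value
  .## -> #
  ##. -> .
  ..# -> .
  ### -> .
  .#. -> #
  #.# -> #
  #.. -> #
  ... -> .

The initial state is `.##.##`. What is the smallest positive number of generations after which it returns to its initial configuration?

3

##.##.
#.##.#
.##.##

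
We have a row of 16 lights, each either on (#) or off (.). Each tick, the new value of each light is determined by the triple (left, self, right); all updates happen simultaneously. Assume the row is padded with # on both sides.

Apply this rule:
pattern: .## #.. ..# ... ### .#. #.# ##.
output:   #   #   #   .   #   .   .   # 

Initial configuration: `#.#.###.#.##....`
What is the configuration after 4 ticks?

##.#####.#######

tick 1: #...###...###..#
tick 2: ##.#####.#######
tick 3: ##.#####.#######  (fixed point — unchanged through tick 4)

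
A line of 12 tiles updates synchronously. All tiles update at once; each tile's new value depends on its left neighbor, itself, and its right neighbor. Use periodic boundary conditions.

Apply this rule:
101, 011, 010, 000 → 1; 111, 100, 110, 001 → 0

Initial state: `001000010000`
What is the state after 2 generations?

101011010111
011110111100

011110111100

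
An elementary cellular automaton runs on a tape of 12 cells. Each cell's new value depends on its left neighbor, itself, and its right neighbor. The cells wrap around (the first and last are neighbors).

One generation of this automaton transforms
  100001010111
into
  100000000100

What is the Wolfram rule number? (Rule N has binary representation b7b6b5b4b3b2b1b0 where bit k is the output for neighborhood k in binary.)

position 10: 111 → 0  (bit 7 = 0)
position 0: 110 → 1  (bit 6 = 1)
position 6: 101 → 0  (bit 5 = 0)
position 1: 100 → 0  (bit 4 = 0)
position 9: 011 → 1  (bit 3 = 1)
position 5: 010 → 0  (bit 2 = 0)
position 4: 001 → 0  (bit 1 = 0)
position 2: 000 → 0  (bit 0 = 0)
bits b7..b0 = 01001000 = 72

72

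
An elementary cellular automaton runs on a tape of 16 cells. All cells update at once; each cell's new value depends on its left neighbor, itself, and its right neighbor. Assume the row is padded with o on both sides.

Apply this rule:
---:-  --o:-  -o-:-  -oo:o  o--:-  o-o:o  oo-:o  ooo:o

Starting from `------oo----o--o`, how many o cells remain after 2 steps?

3

------oo-------o
------oo-------o
count of o: 3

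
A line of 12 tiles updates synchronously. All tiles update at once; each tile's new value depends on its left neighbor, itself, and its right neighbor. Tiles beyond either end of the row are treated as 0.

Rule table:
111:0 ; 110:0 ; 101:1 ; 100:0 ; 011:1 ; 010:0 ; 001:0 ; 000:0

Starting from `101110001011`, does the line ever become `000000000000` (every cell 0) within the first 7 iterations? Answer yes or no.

011000000110
010000000100
000000000000
all cells are 0 at iteration 3

yes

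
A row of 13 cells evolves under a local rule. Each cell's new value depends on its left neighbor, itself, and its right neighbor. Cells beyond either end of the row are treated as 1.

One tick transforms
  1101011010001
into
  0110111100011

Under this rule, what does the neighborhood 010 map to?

At position 3 the neighborhood is 010; the next row has 0 there.

0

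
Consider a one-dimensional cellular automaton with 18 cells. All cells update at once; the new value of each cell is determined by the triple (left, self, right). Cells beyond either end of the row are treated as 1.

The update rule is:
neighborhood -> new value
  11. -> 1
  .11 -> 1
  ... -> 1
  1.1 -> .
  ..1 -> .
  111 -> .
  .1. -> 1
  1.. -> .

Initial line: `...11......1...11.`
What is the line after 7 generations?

.1.11.1111.1.1.11.
.1.11.1..1.1.1.11.
.1.11.1..1.1.1.11.  (fixed point — unchanged through generation 7)

.1.11.1..1.1.1.11.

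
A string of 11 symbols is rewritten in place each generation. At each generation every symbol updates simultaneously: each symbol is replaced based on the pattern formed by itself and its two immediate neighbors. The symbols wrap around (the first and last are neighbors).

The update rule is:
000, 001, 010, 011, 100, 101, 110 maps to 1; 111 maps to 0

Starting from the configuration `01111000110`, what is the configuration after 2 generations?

11001111111
01111000000

01111000000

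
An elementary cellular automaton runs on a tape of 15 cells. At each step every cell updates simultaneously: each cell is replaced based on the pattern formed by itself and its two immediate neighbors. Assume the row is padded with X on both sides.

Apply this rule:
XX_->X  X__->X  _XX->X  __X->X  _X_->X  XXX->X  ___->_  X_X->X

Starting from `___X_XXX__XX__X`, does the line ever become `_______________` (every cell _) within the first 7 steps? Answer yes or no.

no

X_XXXXXXXXXXXXX
XXXXXXXXXXXXXXX
XXXXXXXXXXXXXXX  (fixed point — unchanged through step 7)
step 7 is XXXXXXXXXXXXXXX, still not uniform _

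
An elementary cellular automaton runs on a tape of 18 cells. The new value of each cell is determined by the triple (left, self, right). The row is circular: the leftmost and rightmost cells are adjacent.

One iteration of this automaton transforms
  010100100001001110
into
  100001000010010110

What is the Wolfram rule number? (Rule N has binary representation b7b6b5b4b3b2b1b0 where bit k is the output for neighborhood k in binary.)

position 15: 111 → 1  (bit 7 = 1)
position 16: 110 → 1  (bit 6 = 1)
position 2: 101 → 0  (bit 5 = 0)
position 4: 100 → 0  (bit 4 = 0)
position 14: 011 → 0  (bit 3 = 0)
position 1: 010 → 0  (bit 2 = 0)
position 0: 001 → 1  (bit 1 = 1)
position 8: 000 → 0  (bit 0 = 0)
bits b7..b0 = 11000010 = 194

194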